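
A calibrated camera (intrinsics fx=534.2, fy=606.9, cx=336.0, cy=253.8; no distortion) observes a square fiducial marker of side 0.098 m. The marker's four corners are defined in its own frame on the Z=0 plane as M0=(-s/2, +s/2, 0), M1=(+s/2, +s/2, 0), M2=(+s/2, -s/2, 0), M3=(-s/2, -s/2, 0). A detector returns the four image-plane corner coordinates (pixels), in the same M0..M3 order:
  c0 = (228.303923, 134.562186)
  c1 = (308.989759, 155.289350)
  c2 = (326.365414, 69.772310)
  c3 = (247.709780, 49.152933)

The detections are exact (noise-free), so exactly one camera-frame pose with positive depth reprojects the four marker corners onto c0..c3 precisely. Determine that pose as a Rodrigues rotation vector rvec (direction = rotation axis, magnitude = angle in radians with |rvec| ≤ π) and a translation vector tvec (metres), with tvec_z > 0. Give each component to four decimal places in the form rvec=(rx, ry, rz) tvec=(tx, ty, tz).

Intrinsics K: fx=534.2, fy=606.9, cx=336.0, cy=253.8
Marker side s = 0.098 m; corners in marker frame (Z=0):
  M0 = (-0.0490, +0.0490, 0)
  M1 = (+0.0490, +0.0490, 0)
  M2 = (+0.0490, -0.0490, 0)
  M3 = (-0.0490, -0.0490, 0)
Detected image corners:
  c0 = (228.303923, 134.562186) px
  c1 = (308.989759, 155.289350) px
  c2 = (326.365414, 69.772310) px
  c3 = (247.709780, 49.152933) px
Planar DLT: solve 8×8 A·h = b for H (H[2,2]=1):
  H  [+826.00548 -256.84354 +278.04694]
  H  [+215.78738 +846.61898 +101.69664]
  H  [+0.04738 -0.24909 +1.00000]
B = K⁻¹H; ‖b₁‖=1.553889, ‖b₂‖=1.553889; λ = 2/(‖b₁‖+‖b₂‖) = 0.643547, sign → tz>0 ⇒ λ=+0.643547
r₁ = λ·B[:,0] = (+0.97590,+0.21607,+0.03049); r₂ = λ·B[:,1] = (-0.20859,+0.96478,-0.16030)
r₃ = r₁×r₂ = (-0.06405,+0.15008,+0.98660); SVD([r₁ r₂ r₃]) → R = UVᵀ:
  R  [+0.97590 -0.20859 -0.06405]
  R  [+0.21607 +0.96478 +0.15008]
  R  [+0.03049 -0.16030 +0.98660]
t = (-0.06982, -0.16129, +0.64355) m
tr R = 2.927276; θ = arccos((tr R − 1)/2) = 0.270497 rad = 15.498°
axis k = ((R−Rᵀ)₃₂, (R−Rᵀ)₁₃, (R−Rᵀ)₂₁) / (2 sinθ) = (-0.580767, -0.176917, +0.794613)
rvec = θ·k = (-0.157096, -0.047856, +0.214941)

rvec=(-0.1571, -0.0479, 0.2149) tvec=(-0.0698, -0.1613, 0.6435)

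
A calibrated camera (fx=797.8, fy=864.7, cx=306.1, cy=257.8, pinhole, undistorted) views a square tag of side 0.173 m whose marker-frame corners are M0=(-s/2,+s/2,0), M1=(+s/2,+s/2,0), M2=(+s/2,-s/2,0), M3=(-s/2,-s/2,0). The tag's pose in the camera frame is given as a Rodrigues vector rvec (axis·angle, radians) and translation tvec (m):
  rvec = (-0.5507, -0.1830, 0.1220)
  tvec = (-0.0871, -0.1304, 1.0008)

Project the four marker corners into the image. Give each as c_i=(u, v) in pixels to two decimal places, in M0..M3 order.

c0=(156.10, 192.28) c1=(299.22, 219.28) c2=(308.42, 103.14) c3=(178.20, 75.83)

Intrinsics K: fx=797.8, fy=864.7, cx=306.1, cy=257.8
Marker side s = 0.173 m; corners in marker frame (Z=0):
  M0 = (-0.0865, +0.0865, 0)
  M1 = (+0.0865, +0.0865, 0)
  M2 = (+0.0865, -0.0865, 0)
  M3 = (-0.0865, -0.0865, 0)
rvec = (-0.5507, -0.1830, 0.1220), |rvec| = θ = 0.59300 rad = 33.976°
Rodrigues: sinθ=0.55885, 1−cosθ=0.17073; R = I + sinθ·[k]× + (1−cosθ)·[k]×²:
    [+0.97651 -0.06604 -0.20508]
    [+0.16390 +0.84553 +0.50815]
    [+0.13984 -0.52983 +0.83650]
t = (-0.0871, -0.1304, 1.0008) m
M0: Pc = R·M0+t = (-0.17728, -0.07144, +0.94287); u = 797.8·(-0.17728)/0.94287 + 306.1 = 156.0957, v = 864.7·(-0.07144)/0.94287 + 257.8 = 192.2837
M1: Pc = R·M1+t = (-0.00834, -0.04308, +0.96707); u = 797.8·(-0.00834)/0.96707 + 306.1 = 299.2161, v = 864.7·(-0.04308)/0.96707 + 257.8 = 219.2766
M2: Pc = R·M2+t = (+0.00308, -0.18936, +1.05873); u = 797.8·(+0.00308)/1.05873 + 306.1 = 308.4219, v = 864.7·(-0.18936)/1.05873 + 257.8 = 103.1424
M3: Pc = R·M3+t = (-0.16586, -0.21772, +1.03453); u = 797.8·(-0.16586)/1.03453 + 306.1 = 178.1974, v = 864.7·(-0.21772)/1.03453 + 257.8 = 75.8252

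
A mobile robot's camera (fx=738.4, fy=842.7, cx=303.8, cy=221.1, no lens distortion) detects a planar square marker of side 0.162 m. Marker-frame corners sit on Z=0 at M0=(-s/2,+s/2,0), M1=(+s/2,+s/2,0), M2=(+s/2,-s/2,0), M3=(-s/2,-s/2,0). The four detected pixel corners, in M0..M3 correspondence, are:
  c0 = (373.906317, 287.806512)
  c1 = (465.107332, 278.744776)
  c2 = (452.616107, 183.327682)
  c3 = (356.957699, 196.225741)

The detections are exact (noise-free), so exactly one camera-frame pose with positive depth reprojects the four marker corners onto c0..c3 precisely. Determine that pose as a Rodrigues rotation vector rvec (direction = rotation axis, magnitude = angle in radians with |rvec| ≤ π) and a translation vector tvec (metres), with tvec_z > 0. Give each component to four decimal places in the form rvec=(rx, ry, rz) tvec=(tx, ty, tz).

rvec=(0.4628, 0.2477, -0.1716) tvec=(0.1862, 0.0254, 1.2760)

Intrinsics K: fx=738.4, fy=842.7, cx=303.8, cy=221.1
Marker side s = 0.162 m; corners in marker frame (Z=0):
  M0 = (-0.0810, +0.0810, 0)
  M1 = (+0.0810, +0.0810, 0)
  M2 = (+0.0810, -0.0810, 0)
  M3 = (-0.0810, -0.0810, 0)
Detected image corners:
  c0 = (373.906317, 287.806512) px
  c1 = (465.107332, 278.744776) px
  c2 = (452.616107, 183.327682) px
  c3 = (356.957699, 196.225741) px
Planar DLT: solve 8×8 A·h = b for H (H[2,2]=1):
  H  [+487.86489 +226.42160 +411.53012]
  H  [-118.24897 +654.60571 +237.86494]
  H  [-0.21472 +0.32833 +1.00000]
B = K⁻¹H; ‖b₁‖=0.783728, ‖b₂‖=0.783728; λ = 2/(‖b₁‖+‖b₂‖) = 1.275953, sign → tz>0 ⇒ λ=+1.275953
r₁ = λ·B[:,0] = (+0.95575,-0.10716,-0.27397); r₂ = λ·B[:,1] = (+0.21890,+0.88124,+0.41893)
r₃ = r₁×r₂ = (+0.19654,-0.46036,+0.86570); SVD([r₁ r₂ r₃]) → R = UVᵀ:
  R  [+0.95575 +0.21890 +0.19654]
  R  [-0.10716 +0.88124 -0.46036]
  R  [-0.27397 +0.41893 +0.86570]
t = (+0.18616, +0.02538, +1.27595) m
tr R = 2.702690; θ = arccos((tr R − 1)/2) = 0.552253 rad = 31.642°
axis k = ((R−Rᵀ)₃₂, (R−Rᵀ)₁₃, (R−Rᵀ)₂₁) / (2 sinθ) = (+0.838048, +0.448444, -0.310764)
rvec = θ·k = (+0.462814, +0.247654, -0.171620)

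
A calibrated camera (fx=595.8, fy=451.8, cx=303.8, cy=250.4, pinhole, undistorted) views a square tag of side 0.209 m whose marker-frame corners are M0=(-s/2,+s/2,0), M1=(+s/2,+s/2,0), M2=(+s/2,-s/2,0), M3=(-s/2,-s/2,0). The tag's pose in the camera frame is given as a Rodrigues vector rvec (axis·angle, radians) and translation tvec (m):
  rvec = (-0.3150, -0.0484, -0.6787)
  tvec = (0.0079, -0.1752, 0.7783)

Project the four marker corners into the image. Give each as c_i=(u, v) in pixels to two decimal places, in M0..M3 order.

c0=(297.07, 228.94) c1=(424.12, 154.58) c2=(321.27, 76.96) c3=(199.34, 143.01)

Intrinsics K: fx=595.8, fy=451.8, cx=303.8, cy=250.4
Marker side s = 0.209 m; corners in marker frame (Z=0):
  M0 = (-0.1045, +0.1045, 0)
  M1 = (+0.1045, +0.1045, 0)
  M2 = (+0.1045, -0.1045, 0)
  M3 = (-0.1045, -0.1045, 0)
rvec = (-0.3150, -0.0484, -0.6787), |rvec| = θ = 0.74980 rad = 42.960°
Rodrigues: sinθ=0.68149, 1−cosθ=0.26818; R = I + sinθ·[k]× + (1−cosθ)·[k]×²:
    [+0.77916 +0.62414 +0.05799]
    [-0.60960 +0.73294 +0.30197]
    [+0.14597 -0.27063 +0.95155]
t = (0.0079, -0.1752, 0.7783) m
M0: Pc = R·M0+t = (-0.00830, -0.03490, +0.73476); u = 595.8·(-0.00830)/0.73476 + 303.8 = 297.0706, v = 451.8·(-0.03490)/0.73476 + 250.4 = 228.9375
M1: Pc = R·M1+t = (+0.15454, -0.16231, +0.76527); u = 595.8·(+0.15454)/0.76527 + 303.8 = 424.1201, v = 451.8·(-0.16231)/0.76527 + 250.4 = 154.5755
M2: Pc = R·M2+t = (+0.02410, -0.31550, +0.82184); u = 595.8·(+0.02410)/0.82184 + 303.8 = 321.2708, v = 451.8·(-0.31550)/0.82184 + 250.4 = 76.9579
M3: Pc = R·M3+t = (-0.13874, -0.18809, +0.79133); u = 595.8·(-0.13874)/0.79133 + 303.8 = 199.3375, v = 451.8·(-0.18809)/0.79133 + 250.4 = 143.0122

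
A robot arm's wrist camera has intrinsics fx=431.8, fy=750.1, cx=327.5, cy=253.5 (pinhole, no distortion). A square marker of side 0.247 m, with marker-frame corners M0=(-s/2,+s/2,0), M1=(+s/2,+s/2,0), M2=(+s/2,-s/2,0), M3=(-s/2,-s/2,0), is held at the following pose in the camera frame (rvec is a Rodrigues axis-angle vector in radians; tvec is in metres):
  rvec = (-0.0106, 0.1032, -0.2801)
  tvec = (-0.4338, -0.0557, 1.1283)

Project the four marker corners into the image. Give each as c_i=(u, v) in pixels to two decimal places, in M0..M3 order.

c0=(130.95, 317.55) c1=(218.18, 272.94) c2=(192.53, 113.71) c3=(106.32, 161.53)

Intrinsics K: fx=431.8, fy=750.1, cx=327.5, cy=253.5
Marker side s = 0.247 m; corners in marker frame (Z=0):
  M0 = (-0.1235, +0.1235, 0)
  M1 = (+0.1235, +0.1235, 0)
  M2 = (+0.1235, -0.1235, 0)
  M3 = (-0.1235, -0.1235, 0)
rvec = (-0.0106, 0.1032, -0.2801), |rvec| = θ = 0.29869 rad = 17.114°
Rodrigues: sinθ=0.29427, 1−cosθ=0.04428; R = I + sinθ·[k]× + (1−cosθ)·[k]×²:
    [+0.95578 +0.27541 +0.10315]
    [-0.27650 +0.96101 -0.00390]
    [-0.10020 -0.02479 +0.99466]
t = (-0.4338, -0.0557, 1.1283) m
M0: Pc = R·M0+t = (-0.51783, +0.09713, +1.13761); u = 431.8·(-0.51783)/1.13761 + 327.5 = 130.9508, v = 750.1·(+0.09713)/1.13761 + 253.5 = 317.5450
M1: Pc = R·M1+t = (-0.28175, +0.02884, +1.11286); u = 431.8·(-0.28175)/1.11286 + 327.5 = 218.1794, v = 750.1·(+0.02884)/1.11286 + 253.5 = 272.9369
M2: Pc = R·M2+t = (-0.34977, -0.20853, +1.11899); u = 431.8·(-0.34977)/1.11899 + 327.5 = 192.5273, v = 750.1·(-0.20853)/1.11899 + 253.5 = 113.7132
M3: Pc = R·M3+t = (-0.58585, -0.14024, +1.14374); u = 431.8·(-0.58585)/1.14374 + 327.5 = 106.3207, v = 750.1·(-0.14024)/1.14374 + 253.5 = 161.5279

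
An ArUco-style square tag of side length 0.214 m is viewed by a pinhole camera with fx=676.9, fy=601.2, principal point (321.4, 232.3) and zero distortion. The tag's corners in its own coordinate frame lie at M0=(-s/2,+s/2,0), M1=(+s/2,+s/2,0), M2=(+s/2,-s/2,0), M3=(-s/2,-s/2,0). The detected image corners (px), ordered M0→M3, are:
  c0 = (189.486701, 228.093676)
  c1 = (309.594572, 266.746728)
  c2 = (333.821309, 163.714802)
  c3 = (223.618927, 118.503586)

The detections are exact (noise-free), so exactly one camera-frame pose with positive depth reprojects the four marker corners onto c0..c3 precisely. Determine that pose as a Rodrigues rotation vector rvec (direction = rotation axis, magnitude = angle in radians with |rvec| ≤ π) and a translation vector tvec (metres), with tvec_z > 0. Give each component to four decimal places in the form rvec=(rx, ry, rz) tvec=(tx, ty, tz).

Intrinsics K: fx=676.9, fy=601.2, cx=321.4, cy=232.3
Marker side s = 0.214 m; corners in marker frame (Z=0):
  M0 = (-0.1070, +0.1070, 0)
  M1 = (+0.1070, +0.1070, 0)
  M2 = (+0.1070, -0.1070, 0)
  M3 = (-0.1070, -0.1070, 0)
Detected image corners:
  c0 = (189.486701, 228.093676) px
  c1 = (309.594572, 266.746728) px
  c2 = (333.821309, 163.714802) px
  c3 = (223.618927, 118.503586) px
Planar DLT: solve 8×8 A·h = b for H (H[2,2]=1):
  H  [+644.65955 -214.32865 +267.09976]
  H  [+275.34677 +438.02421 +193.47522]
  H  [+0.40621 -0.29903 +1.00000]
B = K⁻¹H; ‖b₁‖=0.912396, ‖b₂‖=0.912396; λ = 2/(‖b₁‖+‖b₂‖) = 1.096015, sign → tz>0 ⇒ λ=+1.096015
r₁ = λ·B[:,0] = (+0.83242,+0.32994,+0.44521); r₂ = λ·B[:,1] = (-0.19142,+0.92517,-0.32774)
r₃ = r₁×r₂ = (-0.52003,+0.18759,+0.83329); SVD([r₁ r₂ r₃]) → R = UVᵀ:
  R  [+0.83242 -0.19142 -0.52003]
  R  [+0.32994 +0.92517 +0.18759]
  R  [+0.44521 -0.32774 +0.83329]
t = (-0.08792, -0.07078, +1.09602) m
tr R = 2.590887; θ = arccos((tr R − 1)/2) = 0.651057 rad = 37.303°
axis k = ((R−Rᵀ)₃₂, (R−Rᵀ)₁₃, (R−Rᵀ)₂₁) / (2 sinθ) = (-0.425170, -0.796368, +0.430149)
rvec = θ·k = (-0.276810, -0.518481, +0.280051)

rvec=(-0.2768, -0.5185, 0.2801) tvec=(-0.0879, -0.0708, 1.0960)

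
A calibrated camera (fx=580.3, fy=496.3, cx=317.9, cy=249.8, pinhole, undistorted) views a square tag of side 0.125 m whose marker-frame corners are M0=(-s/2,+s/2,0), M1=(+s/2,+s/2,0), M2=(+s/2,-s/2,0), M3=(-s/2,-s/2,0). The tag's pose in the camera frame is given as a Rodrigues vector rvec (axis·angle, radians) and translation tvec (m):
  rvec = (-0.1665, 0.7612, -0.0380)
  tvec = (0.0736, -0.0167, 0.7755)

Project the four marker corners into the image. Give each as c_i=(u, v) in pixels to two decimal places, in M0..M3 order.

Intrinsics K: fx=580.3, fy=496.3, cx=317.9, cy=249.8
Marker side s = 0.125 m; corners in marker frame (Z=0):
  M0 = (-0.0625, +0.0625, 0)
  M1 = (+0.0625, +0.0625, 0)
  M2 = (+0.0625, -0.0625, 0)
  M3 = (-0.0625, -0.0625, 0)
rvec = (-0.1665, 0.7612, -0.0380), |rvec| = θ = 0.78012 rad = 44.698°
Rodrigues: sinθ=0.70337, 1−cosθ=0.28917; R = I + sinθ·[k]× + (1−cosθ)·[k]×²:
    [+0.72400 -0.02596 +0.68931]
    [-0.09448 +0.98614 +0.13637]
    [-0.68330 -0.16386 +0.71151]
t = (0.0736, -0.0167, 0.7755) m
M0: Pc = R·M0+t = (+0.02673, +0.05084, +0.80796); u = 580.3·(+0.02673)/0.80796 + 317.9 = 337.0964, v = 496.3·(+0.05084)/0.80796 + 249.8 = 281.0283
M1: Pc = R·M1+t = (+0.11723, +0.03903, +0.72255); u = 580.3·(+0.11723)/0.72255 + 317.9 = 412.0484, v = 496.3·(+0.03903)/0.72255 + 249.8 = 276.6077
M2: Pc = R·M2+t = (+0.12047, -0.08424, +0.74304); u = 580.3·(+0.12047)/0.74304 + 317.9 = 411.9873, v = 496.3·(-0.08424)/0.74304 + 249.8 = 193.5338
M3: Pc = R·M3+t = (+0.02997, -0.07243, +0.82845); u = 580.3·(+0.02997)/0.82845 + 317.9 = 338.8947, v = 496.3·(-0.07243)/0.82845 + 249.8 = 206.4099

c0=(337.10, 281.03) c1=(412.05, 276.61) c2=(411.99, 193.53) c3=(338.89, 206.41)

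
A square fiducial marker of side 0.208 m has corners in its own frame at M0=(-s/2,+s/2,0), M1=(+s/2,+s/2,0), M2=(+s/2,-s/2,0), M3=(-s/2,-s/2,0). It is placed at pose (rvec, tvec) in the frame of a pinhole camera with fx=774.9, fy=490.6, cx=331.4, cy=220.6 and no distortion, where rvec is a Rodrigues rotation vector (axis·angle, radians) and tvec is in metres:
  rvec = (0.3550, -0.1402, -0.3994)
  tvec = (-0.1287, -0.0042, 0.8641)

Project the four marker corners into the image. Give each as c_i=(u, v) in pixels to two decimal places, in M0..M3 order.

Intrinsics K: fx=774.9, fy=490.6, cx=331.4, cy=220.6
Marker side s = 0.208 m; corners in marker frame (Z=0):
  M0 = (-0.1040, +0.1040, 0)
  M1 = (+0.1040, +0.1040, 0)
  M2 = (+0.1040, -0.1040, 0)
  M3 = (-0.1040, -0.1040, 0)
rvec = (0.3550, -0.1402, -0.3994), |rvec| = θ = 0.55245 rad = 31.653°
Rodrigues: sinθ=0.52477, 1−cosθ=0.14876; R = I + sinθ·[k]× + (1−cosθ)·[k]×²:
    [+0.91267 +0.35513 -0.20229]
    [-0.40365 +0.86082 -0.30992]
    [+0.06407 +0.36451 +0.92899]
t = (-0.1287, -0.0042, 0.8641) m
M0: Pc = R·M0+t = (-0.18668, +0.12731, +0.89535); u = 774.9·(-0.18668)/0.89535 + 331.4 = 169.8299, v = 490.6·(+0.12731)/0.89535 + 220.6 = 290.3562
M1: Pc = R·M1+t = (+0.00315, +0.04335, +0.90867); u = 774.9·(+0.00315)/0.90867 + 331.4 = 334.0873, v = 490.6·(+0.04335)/0.90867 + 220.6 = 244.0028
M2: Pc = R·M2+t = (-0.07072, -0.13571, +0.83285); u = 774.9·(-0.07072)/0.83285 + 331.4 = 265.6044, v = 490.6·(-0.13571)/0.83285 + 220.6 = 140.6617
M3: Pc = R·M3+t = (-0.26055, -0.05175, +0.81953); u = 774.9·(-0.26055)/0.81953 + 331.4 = 85.0373, v = 490.6·(-0.05175)/0.81953 + 220.6 = 189.6230

c0=(169.83, 290.36) c1=(334.09, 244.00) c2=(265.60, 140.66) c3=(85.04, 189.62)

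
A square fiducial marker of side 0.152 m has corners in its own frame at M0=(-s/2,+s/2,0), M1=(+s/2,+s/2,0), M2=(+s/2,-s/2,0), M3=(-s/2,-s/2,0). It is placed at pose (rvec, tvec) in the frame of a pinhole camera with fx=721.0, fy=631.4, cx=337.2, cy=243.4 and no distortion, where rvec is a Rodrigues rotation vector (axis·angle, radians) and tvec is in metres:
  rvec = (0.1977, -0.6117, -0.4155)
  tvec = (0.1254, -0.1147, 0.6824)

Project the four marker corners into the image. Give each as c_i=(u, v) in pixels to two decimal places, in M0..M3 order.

c0=(438.29, 230.70) c1=(536.58, 176.11) c2=(499.63, 48.21) c3=(389.46, 90.68)

Intrinsics K: fx=721.0, fy=631.4, cx=337.2, cy=243.4
Marker side s = 0.152 m; corners in marker frame (Z=0):
  M0 = (-0.0760, +0.0760, 0)
  M1 = (+0.0760, +0.0760, 0)
  M2 = (+0.0760, -0.0760, 0)
  M3 = (-0.0760, -0.0760, 0)
rvec = (0.1977, -0.6117, -0.4155), |rvec| = θ = 0.76544 rad = 43.857°
Rodrigues: sinθ=0.69286, 1−cosθ=0.27892; R = I + sinθ·[k]× + (1−cosθ)·[k]×²:
    [+0.73968 +0.31853 -0.59280]
    [-0.43367 +0.89921 -0.05796]
    [+0.51459 +0.29995 +0.80326]
t = (0.1254, -0.1147, 0.6824) m
M0: Pc = R·M0+t = (+0.09339, -0.01340, +0.66609); u = 721.0·(+0.09339)/0.66609 + 337.2 = 438.2915, v = 631.4·(-0.01340)/0.66609 + 243.4 = 230.6965
M1: Pc = R·M1+t = (+0.20582, -0.07932, +0.74430); u = 721.0·(+0.20582)/0.74430 + 337.2 = 536.5795, v = 631.4·(-0.07932)/0.74430 + 243.4 = 176.1128
M2: Pc = R·M2+t = (+0.15741, -0.21600, +0.69871); u = 721.0·(+0.15741)/0.69871 + 337.2 = 499.6288, v = 631.4·(-0.21600)/0.69871 + 243.4 = 48.2103
M3: Pc = R·M3+t = (+0.04498, -0.15008, +0.62050); u = 721.0·(+0.04498)/0.62050 + 337.2 = 389.4611, v = 631.4·(-0.15008)/0.62050 + 243.4 = 90.6817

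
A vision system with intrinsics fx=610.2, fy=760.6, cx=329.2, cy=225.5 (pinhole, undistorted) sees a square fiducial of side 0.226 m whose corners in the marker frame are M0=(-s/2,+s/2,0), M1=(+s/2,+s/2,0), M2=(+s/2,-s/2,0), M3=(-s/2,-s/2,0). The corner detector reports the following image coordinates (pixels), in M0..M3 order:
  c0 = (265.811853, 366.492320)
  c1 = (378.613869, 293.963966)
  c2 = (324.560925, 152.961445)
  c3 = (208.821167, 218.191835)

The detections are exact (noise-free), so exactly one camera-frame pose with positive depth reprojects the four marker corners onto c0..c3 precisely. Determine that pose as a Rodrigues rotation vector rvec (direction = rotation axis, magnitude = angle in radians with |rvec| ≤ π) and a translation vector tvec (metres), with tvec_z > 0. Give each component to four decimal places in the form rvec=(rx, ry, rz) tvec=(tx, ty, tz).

rvec=(-0.0499, -0.2410, -0.4442) tvec=(-0.0585, 0.0445, 1.0726)

Intrinsics K: fx=610.2, fy=760.6, cx=329.2, cy=225.5
Marker side s = 0.226 m; corners in marker frame (Z=0):
  M0 = (-0.1130, +0.1130, 0)
  M1 = (+0.1130, +0.1130, 0)
  M2 = (+0.1130, -0.1130, 0)
  M3 = (-0.1130, -0.1130, 0)
Detected image corners:
  c0 = (265.811853, 366.492320) px
  c1 = (378.613869, 293.963966) px
  c2 = (324.560925, 152.961445) px
  c3 = (208.821167, 218.191835) px
Planar DLT: solve 8×8 A·h = b for H (H[2,2]=1):
  H  [+571.95552 +246.77069 +295.91993]
  H  [-246.68257 +640.74733 +257.06075]
  H  [+0.22528 +0.00429 +1.00000]
B = K⁻¹H; ‖b₁‖=0.932326, ‖b₂‖=0.932326; λ = 2/(‖b₁‖+‖b₂‖) = 1.072587, sign → tz>0 ⇒ λ=+1.072587
r₁ = λ·B[:,0] = (+0.87500,-0.41951,+0.24164); r₂ = λ·B[:,1] = (+0.43128,+0.90221,+0.00461)
r₃ = r₁×r₂ = (-0.21994,+0.10018,+0.97036); SVD([r₁ r₂ r₃]) → R = UVᵀ:
  R  [+0.87500 +0.43128 -0.21994]
  R  [-0.41951 +0.90221 +0.10018]
  R  [+0.24164 +0.00461 +0.97036]
t = (-0.05850, +0.04451, +1.07259) m
tr R = 2.747563; θ = arccos((tr R − 1)/2) = 0.507872 rad = 29.099°
axis k = ((R−Rᵀ)₃₂, (R−Rᵀ)₁₃, (R−Rᵀ)₂₁) / (2 sinθ) = (-0.098266, -0.474560, -0.874721)
rvec = θ·k = (-0.049906, -0.241016, -0.444246)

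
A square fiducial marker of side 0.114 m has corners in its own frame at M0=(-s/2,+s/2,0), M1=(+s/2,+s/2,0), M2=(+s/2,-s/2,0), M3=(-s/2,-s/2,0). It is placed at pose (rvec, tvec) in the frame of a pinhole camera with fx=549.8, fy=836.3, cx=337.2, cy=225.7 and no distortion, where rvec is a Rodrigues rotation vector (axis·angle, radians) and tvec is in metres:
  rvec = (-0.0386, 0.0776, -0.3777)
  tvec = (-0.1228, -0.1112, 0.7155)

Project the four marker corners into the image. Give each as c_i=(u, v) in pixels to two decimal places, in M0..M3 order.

c0=(218.48, 182.30) c1=(299.12, 132.07) c2=(267.26, 8.92) c3=(187.62, 60.07)

Intrinsics K: fx=549.8, fy=836.3, cx=337.2, cy=225.7
Marker side s = 0.114 m; corners in marker frame (Z=0):
  M0 = (-0.0570, +0.0570, 0)
  M1 = (+0.0570, +0.0570, 0)
  M2 = (+0.0570, -0.0570, 0)
  M3 = (-0.0570, -0.0570, 0)
rvec = (-0.0386, 0.0776, -0.3777), |rvec| = θ = 0.38752 rad = 22.203°
Rodrigues: sinθ=0.37789, 1−cosθ=0.07415; R = I + sinθ·[k]× + (1−cosθ)·[k]×²:
    [+0.92659 +0.36684 +0.08287]
    [-0.36980 +0.92882 +0.02317]
    [-0.06847 -0.05211 +0.99629]
t = (-0.1228, -0.1112, 0.7155) m
M0: Pc = R·M0+t = (-0.15471, -0.03718, +0.71643); u = 549.8·(-0.15471)/0.71643 + 337.2 = 218.4768, v = 836.3·(-0.03718)/0.71643 + 225.7 = 182.3009
M1: Pc = R·M1+t = (-0.04907, -0.07934, +0.70863); u = 549.8·(-0.04907)/0.70863 + 337.2 = 299.1245, v = 836.3·(-0.07934)/0.70863 + 225.7 = 132.0707
M2: Pc = R·M2+t = (-0.09089, -0.18522, +0.71457); u = 549.8·(-0.09089)/0.71457 + 337.2 = 267.2644, v = 836.3·(-0.18522)/0.71457 + 225.7 = 8.9246
M3: Pc = R·M3+t = (-0.19653, -0.14306, +0.72237); u = 549.8·(-0.19653)/0.72237 + 337.2 = 187.6242, v = 836.3·(-0.14306)/0.72237 + 225.7 = 60.0725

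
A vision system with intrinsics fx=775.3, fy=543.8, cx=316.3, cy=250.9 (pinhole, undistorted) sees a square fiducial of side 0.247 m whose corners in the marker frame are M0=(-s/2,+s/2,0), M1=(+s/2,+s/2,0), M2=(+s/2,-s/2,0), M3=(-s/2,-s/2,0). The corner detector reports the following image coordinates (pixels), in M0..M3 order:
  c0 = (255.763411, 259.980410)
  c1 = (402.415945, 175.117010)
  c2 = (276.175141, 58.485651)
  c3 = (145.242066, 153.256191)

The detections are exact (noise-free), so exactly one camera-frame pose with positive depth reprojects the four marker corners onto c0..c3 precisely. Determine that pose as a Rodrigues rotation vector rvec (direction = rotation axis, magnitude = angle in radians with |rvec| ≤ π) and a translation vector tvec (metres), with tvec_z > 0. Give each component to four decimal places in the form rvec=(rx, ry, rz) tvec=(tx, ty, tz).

Intrinsics K: fx=775.3, fy=543.8, cx=316.3, cy=250.9
Marker side s = 0.247 m; corners in marker frame (Z=0):
  M0 = (-0.1235, +0.1235, 0)
  M1 = (+0.1235, +0.1235, 0)
  M2 = (+0.1235, -0.1235, 0)
  M3 = (-0.1235, -0.1235, 0)
Detected image corners:
  c0 = (255.763411, 259.980410) px
  c1 = (402.415945, 175.117010) px
  c2 = (276.175141, 58.485651) px
  c3 = (145.242066, 153.256191) px
Planar DLT: solve 8×8 A·h = b for H (H[2,2]=1):
  H  [+445.02781 +453.21406 +265.53886]
  H  [-433.67485 +436.46928 +163.48190]
  H  [-0.43176 -0.09027 +1.00000]
B = K⁻¹H; ‖b₁‖=1.052183, ‖b₂‖=1.052183; λ = 2/(‖b₁‖+‖b₂‖) = 0.950405, sign → tz>0 ⇒ λ=+0.950405
r₁ = λ·B[:,0] = (+0.71295,-0.56861,-0.41035); r₂ = λ·B[:,1] = (+0.59058,+0.80241,-0.08580)
r₃ = r₁×r₂ = (+0.37805,-0.18117,+0.90788); SVD([r₁ r₂ r₃]) → R = UVᵀ:
  R  [+0.71295 +0.59058 +0.37805]
  R  [-0.56861 +0.80241 -0.18117]
  R  [-0.41035 -0.08580 +0.90788]
t = (-0.06223, -0.15278, +0.95041) m
tr R = 2.423241; θ = arccos((tr R − 1)/2) = 0.778994 rad = 44.633°
axis k = ((R−Rᵀ)₃₂, (R−Rᵀ)₁₃, (R−Rᵀ)₂₁) / (2 sinθ) = (+0.067877, +0.561086, -0.824970)
rvec = θ·k = (+0.052876, +0.437082, -0.642647)

rvec=(0.0529, 0.4371, -0.6426) tvec=(-0.0622, -0.1528, 0.9504)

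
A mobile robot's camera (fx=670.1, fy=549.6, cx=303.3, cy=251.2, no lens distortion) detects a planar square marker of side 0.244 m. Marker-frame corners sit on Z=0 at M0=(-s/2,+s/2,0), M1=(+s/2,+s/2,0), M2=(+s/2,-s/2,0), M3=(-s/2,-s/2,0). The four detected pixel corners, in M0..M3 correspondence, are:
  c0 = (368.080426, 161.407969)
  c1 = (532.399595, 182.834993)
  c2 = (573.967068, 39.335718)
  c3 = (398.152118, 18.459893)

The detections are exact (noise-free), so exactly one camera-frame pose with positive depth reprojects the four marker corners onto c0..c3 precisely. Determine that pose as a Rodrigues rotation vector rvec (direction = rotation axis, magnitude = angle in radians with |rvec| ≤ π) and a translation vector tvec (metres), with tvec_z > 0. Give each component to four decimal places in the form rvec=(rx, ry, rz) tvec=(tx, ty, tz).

rvec=(0.2530, 0.0739, 0.1592) tvec=(0.2346, -0.2594, 0.9603)

Intrinsics K: fx=670.1, fy=549.6, cx=303.3, cy=251.2
Marker side s = 0.244 m; corners in marker frame (Z=0):
  M0 = (-0.1220, +0.1220, 0)
  M1 = (+0.1220, +0.1220, 0)
  M2 = (+0.1220, -0.1220, 0)
  M3 = (-0.1220, -0.1220, 0)
Detected image corners:
  c0 = (368.080426, 161.407969) px
  c1 = (532.399595, 182.834993) px
  c2 = (573.967068, 39.335718) px
  c3 = (398.152118, 18.459893) px
Planar DLT: solve 8×8 A·h = b for H (H[2,2]=1):
  H  [+670.49677 -22.37217 +466.99948]
  H  [+81.19724 +613.65521 +102.75787]
  H  [-0.05497 +0.26545 +1.00000]
B = K⁻¹H; ‖b₁‖=1.041395, ‖b₂‖=1.041395; λ = 2/(‖b₁‖+‖b₂‖) = 0.960251, sign → tz>0 ⇒ λ=+0.960251
r₁ = λ·B[:,0] = (+0.98471,+0.16599,-0.05279); r₂ = λ·B[:,1] = (-0.14743,+0.95566,+0.25490)
r₃ = r₁×r₂ = (+0.09276,-0.24322,+0.96553); SVD([r₁ r₂ r₃]) → R = UVᵀ:
  R  [+0.98471 -0.14743 +0.09276]
  R  [+0.16599 +0.95566 -0.24322]
  R  [-0.05279 +0.25490 +0.96553]
t = (+0.23458, -0.25936, +0.96025) m
tr R = 2.905900; θ = arccos((tr R − 1)/2) = 0.307973 rad = 17.646°
axis k = ((R−Rᵀ)₃₂, (R−Rᵀ)₁₃, (R−Rᵀ)₂₁) / (2 sinθ) = (+0.821636, +0.240081, +0.516987)
rvec = θ·k = (+0.253042, +0.073939, +0.159218)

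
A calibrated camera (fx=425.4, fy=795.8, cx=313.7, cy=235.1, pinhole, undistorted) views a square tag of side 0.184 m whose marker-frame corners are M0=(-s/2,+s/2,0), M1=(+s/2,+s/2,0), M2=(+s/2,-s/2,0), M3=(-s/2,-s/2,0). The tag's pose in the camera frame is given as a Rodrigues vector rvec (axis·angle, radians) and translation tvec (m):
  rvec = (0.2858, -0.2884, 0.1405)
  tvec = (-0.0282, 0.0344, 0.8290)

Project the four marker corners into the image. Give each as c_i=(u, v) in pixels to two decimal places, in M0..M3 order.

Intrinsics K: fx=425.4, fy=795.8, cx=313.7, cy=235.1
Marker side s = 0.184 m; corners in marker frame (Z=0):
  M0 = (-0.0920, +0.0920, 0)
  M1 = (+0.0920, +0.0920, 0)
  M2 = (+0.0920, -0.0920, 0)
  M3 = (-0.0920, -0.0920, 0)
rvec = (0.2858, -0.2884, 0.1405), |rvec| = θ = 0.42965 rad = 24.617°
Rodrigues: sinθ=0.41655, 1−cosθ=0.09089; R = I + sinθ·[k]× + (1−cosθ)·[k]×²:
    [+0.94933 -0.17680 -0.25984]
    [+0.09563 +0.95006 -0.29704]
    [+0.29938 +0.25714 +0.91883]
t = (-0.0282, 0.0344, 0.8290) m
M0: Pc = R·M0+t = (-0.13180, +0.11301, +0.82511); u = 425.4·(-0.13180)/0.82511 + 313.7 = 245.7465, v = 795.8·(+0.11301)/0.82511 + 235.1 = 344.0927
M1: Pc = R·M1+t = (+0.04287, +0.13060, +0.88020); u = 425.4·(+0.04287)/0.88020 + 313.7 = 334.4204, v = 795.8·(+0.13060)/0.88020 + 235.1 = 353.1811
M2: Pc = R·M2+t = (+0.07540, -0.04421, +0.83289); u = 425.4·(+0.07540)/0.83289 + 313.7 = 352.2128, v = 795.8·(-0.04421)/0.83289 + 235.1 = 192.8609
M3: Pc = R·M3+t = (-0.09927, -0.06180, +0.77780); u = 425.4·(-0.09927)/0.77780 + 313.7 = 259.4051, v = 795.8·(-0.06180)/0.77780 + 235.1 = 171.8654

c0=(245.75, 344.09) c1=(334.42, 353.18) c2=(352.21, 192.86) c3=(259.41, 171.87)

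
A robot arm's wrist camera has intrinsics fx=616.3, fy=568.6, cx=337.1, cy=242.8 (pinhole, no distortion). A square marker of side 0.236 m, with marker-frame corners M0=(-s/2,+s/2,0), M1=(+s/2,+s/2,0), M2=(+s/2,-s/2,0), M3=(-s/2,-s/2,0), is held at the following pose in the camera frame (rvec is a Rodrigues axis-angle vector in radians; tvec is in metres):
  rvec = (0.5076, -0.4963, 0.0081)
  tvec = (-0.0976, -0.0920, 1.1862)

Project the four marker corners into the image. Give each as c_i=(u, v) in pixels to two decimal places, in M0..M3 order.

c0=(224.54, 254.68) c1=(332.98, 241.94) c2=(348.33, 142.65) c3=(230.40, 146.73)

Intrinsics K: fx=616.3, fy=568.6, cx=337.1, cy=242.8
Marker side s = 0.236 m; corners in marker frame (Z=0):
  M0 = (-0.1180, +0.1180, 0)
  M1 = (+0.1180, +0.1180, 0)
  M2 = (+0.1180, -0.1180, 0)
  M3 = (-0.1180, -0.1180, 0)
rvec = (0.5076, -0.4963, 0.0081), |rvec| = θ = 0.70996 rad = 40.677°
Rodrigues: sinθ=0.65180, 1−cosθ=0.24161; R = I + sinθ·[k]× + (1−cosθ)·[k]×²:
    [+0.88190 -0.12819 -0.45368]
    [-0.11332 +0.87646 -0.46795]
    [+0.45762 +0.46409 +0.75842]
t = (-0.0976, -0.0920, 1.1862) m
M0: Pc = R·M0+t = (-0.21679, +0.02479, +1.18696); u = 616.3·(-0.21679)/1.18696 + 337.1 = 224.5370, v = 568.6·(+0.02479)/1.18696 + 242.8 = 254.6774
M1: Pc = R·M1+t = (-0.00866, -0.00195, +1.29496); u = 616.3·(-0.00866)/1.29496 + 337.1 = 332.9771, v = 568.6·(-0.00195)/1.29496 + 242.8 = 241.9440
M2: Pc = R·M2+t = (+0.02159, -0.20879, +1.18544); u = 616.3·(+0.02159)/1.18544 + 337.1 = 348.3250, v = 568.6·(-0.20879)/1.18544 + 242.8 = 142.6508
M3: Pc = R·M3+t = (-0.18654, -0.18205, +1.07744); u = 616.3·(-0.18654)/1.07744 + 337.1 = 230.3999, v = 568.6·(-0.18205)/1.07744 + 242.8 = 146.7259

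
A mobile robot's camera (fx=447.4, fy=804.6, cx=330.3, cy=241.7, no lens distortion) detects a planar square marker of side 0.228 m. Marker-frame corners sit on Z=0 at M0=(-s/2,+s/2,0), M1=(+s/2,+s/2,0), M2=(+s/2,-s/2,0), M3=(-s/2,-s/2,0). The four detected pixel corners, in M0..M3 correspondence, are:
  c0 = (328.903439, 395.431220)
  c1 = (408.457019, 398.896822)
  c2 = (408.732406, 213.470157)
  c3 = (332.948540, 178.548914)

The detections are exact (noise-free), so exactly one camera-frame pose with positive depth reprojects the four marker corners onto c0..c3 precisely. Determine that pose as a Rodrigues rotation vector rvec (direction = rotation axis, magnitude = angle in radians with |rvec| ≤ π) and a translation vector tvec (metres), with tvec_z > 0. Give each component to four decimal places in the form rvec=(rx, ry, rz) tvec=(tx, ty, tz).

Intrinsics K: fx=447.4, fy=804.6, cx=330.3, cy=241.7
Marker side s = 0.228 m; corners in marker frame (Z=0):
  M0 = (-0.1140, +0.1140, 0)
  M1 = (+0.1140, +0.1140, 0)
  M2 = (+0.1140, -0.1140, 0)
  M3 = (-0.1140, -0.1140, 0)
Detected image corners:
  c0 = (328.903439, 395.431220) px
  c1 = (408.457019, 398.896822) px
  c2 = (408.732406, 213.470157) px
  c3 = (332.948540, 178.548914) px
Planar DLT: solve 8×8 A·h = b for H (H[2,2]=1):
  H  [+600.89249 -80.28096 +372.90217]
  H  [+294.58785 +819.39152 +295.14111]
  H  [+0.70430 -0.19329 +1.00000]
B = K⁻¹H; ‖b₁‖=1.094279, ‖b₂‖=1.094279; λ = 2/(‖b₁‖+‖b₂‖) = 0.913843, sign → tz>0 ⇒ λ=+0.913843
r₁ = λ·B[:,0] = (+0.75220,+0.14124,+0.64362); r₂ = λ·B[:,1] = (-0.03358,+0.98370,-0.17663)
r₃ = r₁×r₂ = (-0.65808,+0.11125,+0.74468); SVD([r₁ r₂ r₃]) → R = UVᵀ:
  R  [+0.75220 -0.03358 -0.65808]
  R  [+0.14124 +0.98370 +0.11125]
  R  [+0.64362 -0.17663 +0.74468]
t = (+0.08702, +0.06070, +0.91384) m
tr R = 2.480586; θ = arccos((tr R − 1)/2) = 0.737290 rad = 42.244°
axis k = ((R−Rᵀ)₃₂, (R−Rᵀ)₁₃, (R−Rᵀ)₂₁) / (2 sinθ) = (-0.214112, -0.968117, +0.130019)
rvec = θ·k = (-0.157863, -0.713783, +0.095862)

rvec=(-0.1579, -0.7138, 0.0959) tvec=(0.0870, 0.0607, 0.9138)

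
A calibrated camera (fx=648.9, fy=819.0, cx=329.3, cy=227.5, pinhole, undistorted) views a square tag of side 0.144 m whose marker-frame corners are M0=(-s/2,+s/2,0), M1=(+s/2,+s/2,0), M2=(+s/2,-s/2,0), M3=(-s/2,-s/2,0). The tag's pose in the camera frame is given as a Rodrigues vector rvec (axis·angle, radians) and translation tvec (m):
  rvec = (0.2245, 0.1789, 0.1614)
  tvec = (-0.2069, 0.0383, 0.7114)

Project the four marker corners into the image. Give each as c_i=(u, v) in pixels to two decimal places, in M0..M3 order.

Intrinsics K: fx=648.9, fy=819.0, cx=329.3, cy=227.5
Marker side s = 0.144 m; corners in marker frame (Z=0):
  M0 = (-0.0720, +0.0720, 0)
  M1 = (+0.0720, +0.0720, 0)
  M2 = (+0.0720, -0.0720, 0)
  M3 = (-0.0720, -0.0720, 0)
rvec = (0.2245, 0.1789, 0.1614), |rvec| = θ = 0.32933 rad = 18.869°
Rodrigues: sinθ=0.32341, 1−cosθ=0.05374; R = I + sinθ·[k]× + (1−cosθ)·[k]×²:
    [+0.97123 -0.13860 +0.19364]
    [+0.17840 +0.96212 -0.20616]
    [-0.15773 +0.23477 +0.95917]
t = (-0.2069, 0.0383, 0.7114) m
M0: Pc = R·M0+t = (-0.28681, +0.09473, +0.73966); u = 648.9·(-0.28681)/0.73966 + 329.3 = 77.6849, v = 819.0·(+0.09473)/0.73966 + 227.5 = 332.3889
M1: Pc = R·M1+t = (-0.14695, +0.12042, +0.71695); u = 648.9·(-0.14695)/0.71695 + 329.3 = 196.2972, v = 819.0·(+0.12042)/0.71695 + 227.5 = 365.0580
M2: Pc = R·M2+t = (-0.12699, -0.01813, +0.68314); u = 648.9·(-0.12699)/0.68314 + 329.3 = 208.6729, v = 819.0·(-0.01813)/0.68314 + 227.5 = 205.7670
M3: Pc = R·M3+t = (-0.26685, -0.04382, +0.70585); u = 648.9·(-0.26685)/0.70585 + 329.3 = 83.9815, v = 819.0·(-0.04382)/0.70585 + 227.5 = 176.6589

c0=(77.68, 332.39) c1=(196.30, 365.06) c2=(208.67, 205.77) c3=(83.98, 176.66)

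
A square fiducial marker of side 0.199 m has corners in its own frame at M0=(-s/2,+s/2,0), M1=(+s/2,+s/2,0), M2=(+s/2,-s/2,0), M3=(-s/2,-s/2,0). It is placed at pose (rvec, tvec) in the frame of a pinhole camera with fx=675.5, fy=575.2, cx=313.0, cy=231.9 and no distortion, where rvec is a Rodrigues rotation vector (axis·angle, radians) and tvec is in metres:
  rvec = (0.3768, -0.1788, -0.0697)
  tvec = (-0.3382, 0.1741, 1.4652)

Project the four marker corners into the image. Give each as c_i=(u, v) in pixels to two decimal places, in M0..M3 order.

Intrinsics K: fx=675.5, fy=575.2, cx=313.0, cy=231.9
Marker side s = 0.199 m; corners in marker frame (Z=0):
  M0 = (-0.0995, +0.0995, 0)
  M1 = (+0.0995, +0.0995, 0)
  M2 = (+0.0995, -0.0995, 0)
  M3 = (-0.0995, -0.0995, 0)
rvec = (0.3768, -0.1788, -0.0697), |rvec| = θ = 0.42285 rad = 24.228°
Rodrigues: sinθ=0.41037, 1−cosθ=0.08808; R = I + sinθ·[k]× + (1−cosθ)·[k]×²:
    [+0.98186 +0.03445 -0.18646]
    [-0.10083 +0.92767 -0.35953]
    [+0.16058 +0.37181 +0.91431]
t = (-0.3382, 0.1741, 1.4652) m
M0: Pc = R·M0+t = (-0.43247, +0.27644, +1.48622); u = 675.5·(-0.43247)/1.48622 + 313.0 = 116.4397, v = 575.2·(+0.27644)/1.48622 + 231.9 = 338.8869
M1: Pc = R·M1+t = (-0.23708, +0.25637, +1.51817); u = 675.5·(-0.23708)/1.51817 + 313.0 = 207.5144, v = 575.2·(+0.25637)/1.51817 + 231.9 = 329.0328
M2: Pc = R·M2+t = (-0.24393, +0.07176, +1.44418); u = 675.5·(-0.24393)/1.44418 + 313.0 = 198.9030, v = 575.2·(+0.07176)/1.44418 + 231.9 = 260.4829
M3: Pc = R·M3+t = (-0.43932, +0.09183, +1.41223); u = 675.5·(-0.43932)/1.41223 + 313.0 = 102.8618, v = 575.2·(+0.09183)/1.41223 + 231.9 = 269.3021

c0=(116.44, 338.89) c1=(207.51, 329.03) c2=(198.90, 260.48) c3=(102.86, 269.30)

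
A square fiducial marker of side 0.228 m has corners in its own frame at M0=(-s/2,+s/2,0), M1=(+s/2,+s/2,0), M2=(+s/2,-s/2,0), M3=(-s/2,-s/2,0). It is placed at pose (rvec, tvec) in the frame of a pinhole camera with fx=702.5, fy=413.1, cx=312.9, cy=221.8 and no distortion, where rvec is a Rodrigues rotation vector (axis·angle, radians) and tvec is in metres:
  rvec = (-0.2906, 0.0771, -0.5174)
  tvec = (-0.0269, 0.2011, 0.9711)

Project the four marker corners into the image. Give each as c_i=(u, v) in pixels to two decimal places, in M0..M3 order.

Intrinsics K: fx=702.5, fy=413.1, cx=312.9, cy=221.8
Marker side s = 0.228 m; corners in marker frame (Z=0):
  M0 = (-0.1140, +0.1140, 0)
  M1 = (+0.1140, +0.1140, 0)
  M2 = (+0.1140, -0.1140, 0)
  M3 = (-0.1140, -0.1140, 0)
rvec = (-0.2906, 0.0771, -0.5174), |rvec| = θ = 0.59841 rad = 34.286°
Rodrigues: sinθ=0.56333, 1−cosθ=0.17377; R = I + sinθ·[k]× + (1−cosθ)·[k]×²:
    [+0.86721 +0.47620 +0.14554]
    [-0.49794 +0.82912 +0.25421]
    [+0.00038 -0.29292 +0.95614]
t = (-0.0269, 0.2011, 0.9711) m
M0: Pc = R·M0+t = (-0.07148, +0.35238, +0.93766); u = 702.5·(-0.07148)/0.93766 + 312.9 = 259.3502, v = 413.1·(+0.35238)/0.93766 + 221.8 = 377.0476
M1: Pc = R·M1+t = (+0.12625, +0.23885, +0.93775); u = 702.5·(+0.12625)/0.93775 + 312.9 = 407.4769, v = 413.1·(+0.23885)/0.93775 + 221.8 = 327.0205
M2: Pc = R·M2+t = (+0.01768, +0.04982, +1.00454); u = 702.5·(+0.01768)/1.00454 + 312.9 = 325.2611, v = 413.1·(+0.04982)/1.00454 + 221.8 = 242.2858
M3: Pc = R·M3+t = (-0.18005, +0.16335, +1.00445); u = 702.5·(-0.18005)/1.00445 + 312.9 = 186.9763, v = 413.1·(+0.16335)/1.00445 + 221.8 = 288.9793

c0=(259.35, 377.05) c1=(407.48, 327.02) c2=(325.26, 242.29) c3=(186.98, 288.98)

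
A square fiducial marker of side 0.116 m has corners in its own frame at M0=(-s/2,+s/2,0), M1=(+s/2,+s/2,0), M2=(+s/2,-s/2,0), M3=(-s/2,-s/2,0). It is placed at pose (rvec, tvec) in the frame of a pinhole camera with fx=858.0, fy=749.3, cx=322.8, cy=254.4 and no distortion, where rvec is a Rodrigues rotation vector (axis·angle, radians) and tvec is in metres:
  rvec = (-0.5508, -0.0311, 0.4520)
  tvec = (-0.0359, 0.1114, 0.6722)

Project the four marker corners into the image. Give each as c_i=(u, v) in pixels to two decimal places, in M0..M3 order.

Intrinsics K: fx=858.0, fy=749.3, cx=322.8, cy=254.4
Marker side s = 0.116 m; corners in marker frame (Z=0):
  M0 = (-0.0580, +0.0580, 0)
  M1 = (+0.0580, +0.0580, 0)
  M2 = (+0.0580, -0.0580, 0)
  M3 = (-0.0580, -0.0580, 0)
rvec = (-0.5508, -0.0311, 0.4520), |rvec| = θ = 0.71320 rad = 40.863°
Rodrigues: sinθ=0.65426, 1−cosθ=0.24373; R = I + sinθ·[k]× + (1−cosθ)·[k]×²:
    [+0.90164 -0.40644 -0.14782]
    [+0.42285 +0.75674 +0.49854]
    [-0.09076 -0.51201 +0.85417]
t = (-0.0359, 0.1114, 0.6722) m
M0: Pc = R·M0+t = (-0.11177, +0.13077, +0.64777); u = 858.0·(-0.11177)/0.64777 + 322.8 = 174.7570, v = 749.3·(+0.13077)/0.64777 + 254.4 = 405.6617
M1: Pc = R·M1+t = (-0.00718, +0.17982, +0.63724); u = 858.0·(-0.00718)/0.63724 + 322.8 = 313.1352, v = 749.3·(+0.17982)/0.63724 + 254.4 = 465.8376
M2: Pc = R·M2+t = (+0.03997, +0.09203, +0.69663); u = 858.0·(+0.03997)/0.69663 + 322.8 = 372.0268, v = 749.3·(+0.09203)/0.69663 + 254.4 = 353.3928
M3: Pc = R·M3+t = (-0.06462, +0.04298, +0.70716); u = 858.0·(-0.06462)/0.70716 + 322.8 = 244.3941, v = 749.3·(+0.04298)/0.70716 + 254.4 = 299.9452

c0=(174.76, 405.66) c1=(313.14, 465.84) c2=(372.03, 353.39) c3=(244.39, 299.95)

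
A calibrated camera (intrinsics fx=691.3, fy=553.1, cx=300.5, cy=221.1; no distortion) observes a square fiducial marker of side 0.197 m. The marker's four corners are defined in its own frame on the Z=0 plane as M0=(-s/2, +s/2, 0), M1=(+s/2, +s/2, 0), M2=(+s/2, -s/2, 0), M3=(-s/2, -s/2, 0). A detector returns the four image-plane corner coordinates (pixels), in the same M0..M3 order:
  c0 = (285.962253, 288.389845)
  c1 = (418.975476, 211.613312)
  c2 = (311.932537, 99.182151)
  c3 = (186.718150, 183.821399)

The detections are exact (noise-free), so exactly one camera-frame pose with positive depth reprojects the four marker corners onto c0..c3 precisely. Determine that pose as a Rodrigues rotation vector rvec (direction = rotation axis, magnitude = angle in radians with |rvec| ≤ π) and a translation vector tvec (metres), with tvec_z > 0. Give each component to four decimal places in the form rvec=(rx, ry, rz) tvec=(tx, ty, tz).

Intrinsics K: fx=691.3, fy=553.1, cx=300.5, cy=221.1
Marker side s = 0.197 m; corners in marker frame (Z=0):
  M0 = (-0.0985, +0.0985, 0)
  M1 = (+0.0985, +0.0985, 0)
  M2 = (+0.0985, -0.0985, 0)
  M3 = (-0.0985, -0.0985, 0)
Detected image corners:
  c0 = (285.962253, 288.389845) px
  c1 = (418.975476, 211.613312) px
  c2 = (311.932537, 99.182151) px
  c3 = (186.718150, 183.821399) px
Planar DLT: solve 8×8 A·h = b for H (H[2,2]=1):
  H  [+542.90784 +520.43609 +298.47951]
  H  [-482.87324 +548.46022 +197.19476]
  H  [-0.37380 -0.00800 +1.00000]
B = K⁻¹H; ‖b₁‖=1.249687, ‖b₂‖=1.249687; λ = 2/(‖b₁‖+‖b₂‖) = 0.800201, sign → tz>0 ⇒ λ=+0.800201
r₁ = λ·B[:,0] = (+0.75846,-0.57903,-0.29912); r₂ = λ·B[:,1] = (+0.60520,+0.79605,-0.00640)
r₃ = r₁×r₂ = (+0.24182,-0.17617,+0.95419); SVD([r₁ r₂ r₃]) → R = UVᵀ:
  R  [+0.75846 +0.60520 +0.24182]
  R  [-0.57903 +0.79605 -0.17617]
  R  [-0.29912 -0.00640 +0.95419]
t = (-0.00234, -0.03459, +0.80020) m
tr R = 2.508696; θ = arccos((tr R − 1)/2) = 0.716136 rad = 41.032°
axis k = ((R−Rᵀ)₃₂, (R−Rᵀ)₁₃, (R−Rᵀ)₂₁) / (2 sinθ) = (+0.129308, +0.412000, -0.901962)
rvec = θ·k = (+0.092602, +0.295048, -0.645927)

rvec=(0.0926, 0.2950, -0.6459) tvec=(-0.0023, -0.0346, 0.8002)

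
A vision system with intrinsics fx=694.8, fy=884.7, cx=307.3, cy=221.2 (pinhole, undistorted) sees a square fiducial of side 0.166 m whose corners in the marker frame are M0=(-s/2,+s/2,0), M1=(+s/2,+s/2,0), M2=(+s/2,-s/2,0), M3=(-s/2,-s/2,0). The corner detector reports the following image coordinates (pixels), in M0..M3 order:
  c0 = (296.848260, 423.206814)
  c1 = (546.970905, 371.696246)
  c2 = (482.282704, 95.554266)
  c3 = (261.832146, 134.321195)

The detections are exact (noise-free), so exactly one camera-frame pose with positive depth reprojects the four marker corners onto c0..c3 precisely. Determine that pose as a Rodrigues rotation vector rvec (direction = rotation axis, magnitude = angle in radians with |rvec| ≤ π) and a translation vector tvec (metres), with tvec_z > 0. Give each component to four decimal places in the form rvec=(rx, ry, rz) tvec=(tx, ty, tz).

Intrinsics K: fx=694.8, fy=884.7, cx=307.3, cy=221.2
Marker side s = 0.166 m; corners in marker frame (Z=0):
  M0 = (-0.0830, +0.0830, 0)
  M1 = (+0.0830, +0.0830, 0)
  M2 = (+0.0830, -0.0830, 0)
  M3 = (-0.0830, -0.0830, 0)
Detected image corners:
  c0 = (296.848260, 423.206814) px
  c1 = (546.970905, 371.696246) px
  c2 = (482.282704, 95.554266) px
  c3 = (261.832146, 134.321195) px
Planar DLT: solve 8×8 A·h = b for H (H[2,2]=1):
  H  [+1469.25854 -12.42830 +396.76807]
  H  [-232.14320 +1498.90140 +246.65395]
  H  [+0.14543 -0.79051 +1.00000]
B = K⁻¹H; ‖b₁‖=2.077078, ‖b₂‖=2.077078; λ = 2/(‖b₁‖+‖b₂‖) = 0.481446, sign → tz>0 ⇒ λ=+0.481446
r₁ = λ·B[:,0] = (+0.98712,-0.14384,+0.07002); r₂ = λ·B[:,1] = (+0.15972,+0.91085,-0.38059)
r₃ = r₁×r₂ = (-0.00903,+0.38687,+0.92209); SVD([r₁ r₂ r₃]) → R = UVᵀ:
  R  [+0.98712 +0.15972 -0.00903]
  R  [-0.14384 +0.91085 +0.38687]
  R  [+0.07002 -0.38059 +0.92209]
t = (+0.06199, +0.01385, +0.48145) m
tr R = 2.820058; θ = arccos((tr R − 1)/2) = 0.427443 rad = 24.491°
axis k = ((R−Rᵀ)₃₂, (R−Rᵀ)₁₃, (R−Rᵀ)₂₁) / (2 sinθ) = (-0.925667, -0.095344, -0.366129)
rvec = θ·k = (-0.395670, -0.040754, -0.156499)

rvec=(-0.3957, -0.0408, -0.1565) tvec=(0.0620, 0.0139, 0.4814)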